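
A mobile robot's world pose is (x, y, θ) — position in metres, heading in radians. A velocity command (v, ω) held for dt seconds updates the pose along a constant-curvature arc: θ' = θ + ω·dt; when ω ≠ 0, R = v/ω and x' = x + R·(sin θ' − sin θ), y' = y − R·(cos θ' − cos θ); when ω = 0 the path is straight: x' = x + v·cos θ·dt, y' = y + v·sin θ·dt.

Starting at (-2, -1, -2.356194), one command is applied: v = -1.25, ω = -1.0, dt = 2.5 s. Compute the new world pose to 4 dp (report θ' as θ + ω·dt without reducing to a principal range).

θ' = -2.3562 + -1.0·2.5 = -4.8562
R = v/ω = -1.25/-1.0 = 1.2500
x' = -2 + 1.2500·(sin -4.8562 − sin -2.3562) = 0.1210
y' = -1 − 1.2500·(cos -4.8562 − cos -2.3562) = -2.0630

(0.1210, -2.0630, -4.8562)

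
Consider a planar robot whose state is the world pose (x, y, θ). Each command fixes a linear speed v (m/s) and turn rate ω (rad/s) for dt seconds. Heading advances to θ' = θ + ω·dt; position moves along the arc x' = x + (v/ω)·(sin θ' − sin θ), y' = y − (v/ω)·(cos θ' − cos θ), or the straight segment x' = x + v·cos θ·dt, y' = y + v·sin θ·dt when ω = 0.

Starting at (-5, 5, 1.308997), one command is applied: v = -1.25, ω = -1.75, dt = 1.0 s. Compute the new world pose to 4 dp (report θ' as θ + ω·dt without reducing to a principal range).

θ' = 1.3090 + -1.75·1.0 = -0.4410
R = v/ω = -1.25/-1.75 = 0.7143
x' = -5 + 0.7143·(sin -0.4410 − sin 1.3090) = -5.9948
y' = 5 − 0.7143·(cos -0.4410 − cos 1.3090) = 4.5389

(-5.9948, 4.5389, -0.4410)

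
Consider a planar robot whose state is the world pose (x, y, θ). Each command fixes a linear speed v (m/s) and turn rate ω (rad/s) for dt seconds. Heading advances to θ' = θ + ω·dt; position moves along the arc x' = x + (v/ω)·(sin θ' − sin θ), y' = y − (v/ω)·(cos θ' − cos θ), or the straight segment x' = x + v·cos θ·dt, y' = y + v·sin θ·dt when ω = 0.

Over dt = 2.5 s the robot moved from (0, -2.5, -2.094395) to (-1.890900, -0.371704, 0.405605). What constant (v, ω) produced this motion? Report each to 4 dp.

Δθ = 0.405605 − -2.094395 = 2.500000
ω = Δθ/dt = 2.500000/2.5 = 1.0000
R = −Δy/(cos θ' − cos θ) = -1.5000
v = R·ω = -1.5000·1.0000 = -1.5000

v = -1.5000, ω = 1.0000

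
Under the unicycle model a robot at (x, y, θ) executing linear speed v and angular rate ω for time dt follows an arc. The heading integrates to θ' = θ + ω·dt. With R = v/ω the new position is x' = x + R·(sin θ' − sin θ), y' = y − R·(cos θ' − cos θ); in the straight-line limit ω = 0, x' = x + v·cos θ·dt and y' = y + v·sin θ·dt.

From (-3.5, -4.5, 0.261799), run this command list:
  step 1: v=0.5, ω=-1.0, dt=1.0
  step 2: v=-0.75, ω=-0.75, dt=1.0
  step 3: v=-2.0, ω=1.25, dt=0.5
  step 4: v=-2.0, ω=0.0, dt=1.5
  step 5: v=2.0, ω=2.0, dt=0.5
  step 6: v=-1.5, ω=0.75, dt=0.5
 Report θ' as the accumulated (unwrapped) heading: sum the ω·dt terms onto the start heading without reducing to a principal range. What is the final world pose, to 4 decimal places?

step 1: θ'=-0.7382 (R=-0.5000) → pose (-3.0341, -4.6131, -0.7382)
step 2: θ'=-1.4882 (R=1.0000) → pose (-3.3577, -3.9559, -1.4882)
step 3: θ'=-0.8632 (R=-1.6000) → pose (-3.7364, -3.0479, -0.8632)
step 4: θ'=-0.8632 (straight) → pose (-5.6864, -0.7682, -0.8632)
step 5: θ'=0.1368 (R=1.0000) → pose (-4.7901, -1.1088, 0.1368)
step 6: θ'=0.5118 (R=-2.0000) → pose (-5.4969, -1.3464, 0.5118)

(-5.4969, -1.3464, 0.5118)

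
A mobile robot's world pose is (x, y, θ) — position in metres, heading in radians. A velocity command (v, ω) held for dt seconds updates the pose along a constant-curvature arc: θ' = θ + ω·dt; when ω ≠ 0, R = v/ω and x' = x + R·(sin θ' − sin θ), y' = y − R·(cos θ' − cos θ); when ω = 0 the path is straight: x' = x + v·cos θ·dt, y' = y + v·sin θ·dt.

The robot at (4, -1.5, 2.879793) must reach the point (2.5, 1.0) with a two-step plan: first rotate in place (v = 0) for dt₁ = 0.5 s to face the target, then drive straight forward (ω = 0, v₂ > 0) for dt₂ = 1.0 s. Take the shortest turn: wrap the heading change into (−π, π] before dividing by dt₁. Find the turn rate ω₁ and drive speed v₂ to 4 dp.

heading to target = atan2(1−-1.5, 2.5−4) = 2.1112
Δθ = wrap(2.1112 − 2.8798) = -0.7686; ω₁ = Δθ/dt₁ = -1.5372
distance = √((2.5−4)² + (1−-1.5)²) = 2.9155; v₂ = distance/dt₂ = 2.9155

ω₁ = -1.5372, v₂ = 2.9155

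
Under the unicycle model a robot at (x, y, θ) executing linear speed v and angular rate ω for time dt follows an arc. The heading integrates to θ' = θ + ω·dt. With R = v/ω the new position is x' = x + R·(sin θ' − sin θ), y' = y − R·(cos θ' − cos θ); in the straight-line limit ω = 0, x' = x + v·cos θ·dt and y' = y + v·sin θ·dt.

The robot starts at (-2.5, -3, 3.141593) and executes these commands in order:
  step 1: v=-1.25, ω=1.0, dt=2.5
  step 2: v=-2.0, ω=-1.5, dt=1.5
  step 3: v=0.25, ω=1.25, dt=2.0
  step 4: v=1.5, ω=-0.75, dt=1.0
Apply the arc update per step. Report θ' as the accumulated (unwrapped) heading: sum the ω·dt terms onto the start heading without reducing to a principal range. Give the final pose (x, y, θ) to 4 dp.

step 1: θ'=5.6416 (R=-1.2500) → pose (-1.7519, -0.7486, 5.6416)
step 2: θ'=3.3916 (R=1.3333) → pose (-1.2838, 1.6115, 3.3916)
step 3: θ'=5.8916 (R=0.2000) → pose (-1.3107, 1.2329, 5.8916)
step 4: θ'=5.1416 (R=-2.0000) → pose (-0.2554, 0.2166, 5.1416)

(-0.2554, 0.2166, 5.1416)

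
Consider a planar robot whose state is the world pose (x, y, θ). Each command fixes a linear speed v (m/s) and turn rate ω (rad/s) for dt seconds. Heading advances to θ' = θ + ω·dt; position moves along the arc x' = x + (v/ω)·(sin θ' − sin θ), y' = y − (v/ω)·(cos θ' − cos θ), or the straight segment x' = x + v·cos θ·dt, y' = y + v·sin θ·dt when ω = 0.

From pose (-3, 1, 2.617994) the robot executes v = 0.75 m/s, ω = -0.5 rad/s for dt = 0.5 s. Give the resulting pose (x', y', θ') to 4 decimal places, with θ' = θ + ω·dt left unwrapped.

(-3.2981, 1.2259, 2.3680)

θ' = 2.6180 + -0.5·0.5 = 2.3680
R = v/ω = 0.75/-0.5 = -1.5000
x' = -3 + -1.5000·(sin 2.3680 − sin 2.6180) = -3.2981
y' = 1 − -1.5000·(cos 2.3680 − cos 2.6180) = 1.2259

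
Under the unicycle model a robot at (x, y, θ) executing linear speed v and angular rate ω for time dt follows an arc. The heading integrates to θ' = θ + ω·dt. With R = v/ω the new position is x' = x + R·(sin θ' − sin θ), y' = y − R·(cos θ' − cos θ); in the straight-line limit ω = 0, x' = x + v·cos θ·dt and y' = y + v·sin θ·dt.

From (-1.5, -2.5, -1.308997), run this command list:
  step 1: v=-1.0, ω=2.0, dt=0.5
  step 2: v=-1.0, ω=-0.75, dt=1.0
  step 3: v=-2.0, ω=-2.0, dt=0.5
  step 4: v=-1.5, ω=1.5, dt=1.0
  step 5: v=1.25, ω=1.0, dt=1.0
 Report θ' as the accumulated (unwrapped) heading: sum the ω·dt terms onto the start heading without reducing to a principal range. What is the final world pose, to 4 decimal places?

step 1: θ'=-0.3090 (R=-0.5000) → pose (-1.8309, -2.1531, -0.3090)
step 2: θ'=-1.0590 (R=1.3333) → pose (-2.5879, -1.5359, -1.0590)
step 3: θ'=-2.0590 (R=1.0000) → pose (-2.5992, -0.5771, -2.0590)
step 4: θ'=-0.5590 (R=-1.0000) → pose (-2.9521, 0.7397, -0.5590)
step 5: θ'=0.4410 (R=1.2500) → pose (-1.7556, 0.6690, 0.4410)

(-1.7556, 0.6690, 0.4410)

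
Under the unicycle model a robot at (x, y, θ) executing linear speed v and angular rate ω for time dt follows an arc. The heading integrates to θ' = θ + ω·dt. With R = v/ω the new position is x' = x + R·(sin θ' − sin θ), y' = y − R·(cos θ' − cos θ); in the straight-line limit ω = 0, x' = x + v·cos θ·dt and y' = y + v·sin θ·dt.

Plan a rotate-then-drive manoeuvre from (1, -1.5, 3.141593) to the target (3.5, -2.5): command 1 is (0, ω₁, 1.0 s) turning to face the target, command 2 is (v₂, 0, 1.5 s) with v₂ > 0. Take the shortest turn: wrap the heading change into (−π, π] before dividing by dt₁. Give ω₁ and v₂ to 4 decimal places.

ω₁ = 2.7611, v₂ = 1.7951

heading to target = atan2(-2.5−-1.5, 3.5−1) = -0.3805
Δθ = wrap(-0.3805 − 3.1416) = 2.7611; ω₁ = Δθ/dt₁ = 2.7611
distance = √((3.5−1)² + (-2.5−-1.5)²) = 2.6926; v₂ = distance/dt₂ = 1.7951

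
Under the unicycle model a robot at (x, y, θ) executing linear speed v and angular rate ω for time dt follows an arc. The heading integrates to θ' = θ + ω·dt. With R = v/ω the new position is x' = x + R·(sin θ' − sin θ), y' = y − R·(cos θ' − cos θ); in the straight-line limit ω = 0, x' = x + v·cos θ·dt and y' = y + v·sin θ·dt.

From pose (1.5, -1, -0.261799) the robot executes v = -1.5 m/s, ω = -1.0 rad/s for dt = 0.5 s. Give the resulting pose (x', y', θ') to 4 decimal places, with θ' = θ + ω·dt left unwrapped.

(0.8529, -0.6365, -0.7618)

θ' = -0.2618 + -1.0·0.5 = -0.7618
R = v/ω = -1.5/-1.0 = 1.5000
x' = 1.5 + 1.5000·(sin -0.7618 − sin -0.2618) = 0.8529
y' = -1 − 1.5000·(cos -0.7618 − cos -0.2618) = -0.6365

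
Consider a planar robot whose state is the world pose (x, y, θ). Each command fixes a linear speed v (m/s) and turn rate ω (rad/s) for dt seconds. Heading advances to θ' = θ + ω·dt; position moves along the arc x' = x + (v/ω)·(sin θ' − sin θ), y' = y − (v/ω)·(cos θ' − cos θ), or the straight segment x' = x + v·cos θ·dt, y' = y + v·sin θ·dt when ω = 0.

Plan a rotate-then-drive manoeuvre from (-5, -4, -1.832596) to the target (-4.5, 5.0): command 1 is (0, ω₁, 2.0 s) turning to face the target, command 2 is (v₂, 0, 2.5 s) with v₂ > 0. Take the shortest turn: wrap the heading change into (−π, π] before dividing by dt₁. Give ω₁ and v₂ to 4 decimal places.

ω₁ = -1.4676, v₂ = 3.6056

heading to target = atan2(5−-4, -4.5−-5) = 1.5153
Δθ = wrap(1.5153 − -1.8326) = -2.9353; ω₁ = Δθ/dt₁ = -1.4676
distance = √((-4.5−-5)² + (5−-4)²) = 9.0139; v₂ = distance/dt₂ = 3.6056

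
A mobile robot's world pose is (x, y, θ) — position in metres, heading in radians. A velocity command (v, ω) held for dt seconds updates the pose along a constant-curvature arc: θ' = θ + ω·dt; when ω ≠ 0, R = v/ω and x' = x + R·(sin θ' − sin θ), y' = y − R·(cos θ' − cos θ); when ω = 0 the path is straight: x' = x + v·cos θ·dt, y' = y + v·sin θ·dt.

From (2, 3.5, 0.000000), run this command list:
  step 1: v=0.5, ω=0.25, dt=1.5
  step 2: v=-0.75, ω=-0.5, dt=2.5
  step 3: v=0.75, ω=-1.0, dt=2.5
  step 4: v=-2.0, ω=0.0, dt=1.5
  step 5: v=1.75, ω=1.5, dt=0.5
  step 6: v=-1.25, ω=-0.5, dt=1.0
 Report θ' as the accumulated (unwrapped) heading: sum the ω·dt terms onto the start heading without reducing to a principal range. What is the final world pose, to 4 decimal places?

step 1: θ'=0.3750 (R=2.0000) → pose (2.7325, 3.6390, 0.3750)
step 2: θ'=-0.8750 (R=1.5000) → pose (1.0318, 4.0733, -0.8750)
step 3: θ'=-3.3750 (R=-0.7500) → pose (0.2827, 2.8628, -3.3750)
step 4: θ'=-3.3750 (straight) → pose (3.2013, 2.1690, -3.3750)
step 5: θ'=-2.6250 (R=1.1667) → pose (2.3553, 2.0484, -2.6250)
step 6: θ'=-3.1250 (R=2.5000) → pose (3.5486, 2.3742, -3.1250)

(3.5486, 2.3742, -3.1250)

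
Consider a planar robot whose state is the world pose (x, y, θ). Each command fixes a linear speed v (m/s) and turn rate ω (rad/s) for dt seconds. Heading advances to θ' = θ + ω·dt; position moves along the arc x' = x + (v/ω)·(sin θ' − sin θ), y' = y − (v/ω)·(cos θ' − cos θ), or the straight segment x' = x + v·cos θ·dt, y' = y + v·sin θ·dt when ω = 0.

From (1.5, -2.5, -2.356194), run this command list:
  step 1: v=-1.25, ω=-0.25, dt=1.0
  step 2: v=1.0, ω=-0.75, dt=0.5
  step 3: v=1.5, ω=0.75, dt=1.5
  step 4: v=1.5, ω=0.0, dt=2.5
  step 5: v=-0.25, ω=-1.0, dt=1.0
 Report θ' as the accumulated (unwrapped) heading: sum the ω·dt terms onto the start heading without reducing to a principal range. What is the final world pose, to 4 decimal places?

(-0.4686, -6.7447, -2.8562)

step 1: θ'=-2.6062 (R=5.0000) → pose (2.4846, -1.7352, -2.6062)
step 2: θ'=-2.9812 (R=-1.3333) → pose (2.0173, -1.9047, -2.9812)
step 3: θ'=-1.8562 (R=2.0000) → pose (0.4176, -3.3159, -1.8562)
step 4: θ'=-1.8562 (straight) → pose (-0.6381, -6.9142, -1.8562)
step 5: θ'=-2.8562 (R=0.2500) → pose (-0.4686, -6.7447, -2.8562)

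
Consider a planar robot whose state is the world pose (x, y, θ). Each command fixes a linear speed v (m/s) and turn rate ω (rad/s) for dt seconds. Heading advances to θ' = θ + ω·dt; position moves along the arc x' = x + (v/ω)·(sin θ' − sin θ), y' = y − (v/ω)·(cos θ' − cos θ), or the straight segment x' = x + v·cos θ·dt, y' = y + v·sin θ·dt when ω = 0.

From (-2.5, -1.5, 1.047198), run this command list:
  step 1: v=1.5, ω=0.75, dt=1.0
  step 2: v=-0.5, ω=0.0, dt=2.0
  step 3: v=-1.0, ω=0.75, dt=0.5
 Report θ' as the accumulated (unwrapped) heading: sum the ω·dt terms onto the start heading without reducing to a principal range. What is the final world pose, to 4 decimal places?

step 1: θ'=1.7972 (R=2.0000) → pose (-2.2831, -0.0511, 1.7972)
step 2: θ'=1.7972 (straight) → pose (-2.0586, -1.0255, 1.7972)
step 3: θ'=2.1722 (R=-1.3333) → pose (-1.8587, -1.4806, 2.1722)

(-1.8587, -1.4806, 2.1722)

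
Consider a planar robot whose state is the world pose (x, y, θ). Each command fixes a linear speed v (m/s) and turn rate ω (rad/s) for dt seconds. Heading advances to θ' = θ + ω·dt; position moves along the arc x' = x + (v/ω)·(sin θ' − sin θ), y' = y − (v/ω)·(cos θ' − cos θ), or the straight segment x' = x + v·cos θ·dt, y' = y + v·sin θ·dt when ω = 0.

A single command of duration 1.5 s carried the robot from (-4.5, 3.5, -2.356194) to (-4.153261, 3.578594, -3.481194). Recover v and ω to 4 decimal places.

v = -0.2500, ω = -0.7500

Δθ = -3.481194 − -2.356194 = -1.125000
ω = Δθ/dt = -1.125000/1.5 = -0.7500
R = Δx/(sin θ' − sin θ) = 0.3333
v = R·ω = 0.3333·-0.7500 = -0.2500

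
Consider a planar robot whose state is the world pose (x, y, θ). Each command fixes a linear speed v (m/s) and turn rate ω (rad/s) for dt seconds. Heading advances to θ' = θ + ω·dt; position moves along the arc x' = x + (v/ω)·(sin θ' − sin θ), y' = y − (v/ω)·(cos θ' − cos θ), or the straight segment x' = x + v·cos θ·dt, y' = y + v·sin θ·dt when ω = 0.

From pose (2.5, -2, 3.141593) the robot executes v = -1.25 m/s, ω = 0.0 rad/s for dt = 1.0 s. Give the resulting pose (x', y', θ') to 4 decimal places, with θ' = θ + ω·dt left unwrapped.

θ' = 3.1416 + 0.0·1.0 = 3.1416
ω = 0 → straight: x' = 2.5 + -1.25·cos(3.1416)·1.0 = 3.7500
y' = -2 + -1.25·sin(3.1416)·1.0 = -2.0000

(3.7500, -2.0000, 3.1416)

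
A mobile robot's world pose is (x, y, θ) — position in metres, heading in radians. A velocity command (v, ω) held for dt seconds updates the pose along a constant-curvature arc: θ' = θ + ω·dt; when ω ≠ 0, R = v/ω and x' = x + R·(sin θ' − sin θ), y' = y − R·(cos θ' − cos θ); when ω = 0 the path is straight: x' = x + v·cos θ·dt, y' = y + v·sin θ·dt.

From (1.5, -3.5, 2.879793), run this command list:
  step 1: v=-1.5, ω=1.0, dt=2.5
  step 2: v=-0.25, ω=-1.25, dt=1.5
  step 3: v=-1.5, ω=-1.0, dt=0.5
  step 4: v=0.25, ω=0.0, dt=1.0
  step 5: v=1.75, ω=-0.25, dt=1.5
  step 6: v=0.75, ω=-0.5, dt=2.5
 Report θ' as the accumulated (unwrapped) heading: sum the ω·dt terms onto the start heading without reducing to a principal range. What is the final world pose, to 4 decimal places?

step 1: θ'=5.3798 (R=-1.5000) → pose (3.0664, -1.1227, 5.3798)
step 2: θ'=3.5048 (R=0.2000) → pose (3.1524, -0.8119, 3.5048)
step 3: θ'=3.0048 (R=1.5000) → pose (3.8899, -0.7281, 3.0048)
step 4: θ'=3.0048 (straight) → pose (3.6422, -0.6940, 3.0048)
step 5: θ'=2.6298 (R=-7.0000) → pose (1.1686, 0.1375, 2.6298)
step 6: θ'=1.3798 (R=-1.5000) → pose (0.4305, 1.7301, 1.3798)

(0.4305, 1.7301, 1.3798)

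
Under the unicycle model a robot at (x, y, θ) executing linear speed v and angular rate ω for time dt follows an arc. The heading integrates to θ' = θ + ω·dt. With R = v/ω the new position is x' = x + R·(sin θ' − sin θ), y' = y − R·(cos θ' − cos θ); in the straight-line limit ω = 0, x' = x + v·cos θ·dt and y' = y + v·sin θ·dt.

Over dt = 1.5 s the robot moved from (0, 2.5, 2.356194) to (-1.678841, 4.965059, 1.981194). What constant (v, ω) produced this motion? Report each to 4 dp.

v = 2.0000, ω = -0.2500

Δθ = 1.981194 − 2.356194 = -0.375000
ω = Δθ/dt = -0.375000/1.5 = -0.2500
R = −Δy/(cos θ' − cos θ) = -8.0000
v = R·ω = -8.0000·-0.2500 = 2.0000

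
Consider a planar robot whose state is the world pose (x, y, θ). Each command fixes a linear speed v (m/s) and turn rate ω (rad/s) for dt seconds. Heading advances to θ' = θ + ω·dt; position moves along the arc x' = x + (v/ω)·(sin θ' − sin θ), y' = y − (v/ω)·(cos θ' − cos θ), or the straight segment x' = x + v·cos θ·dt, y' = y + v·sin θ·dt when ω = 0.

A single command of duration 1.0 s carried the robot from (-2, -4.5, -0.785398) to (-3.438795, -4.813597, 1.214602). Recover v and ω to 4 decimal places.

Δθ = 1.214602 − -0.785398 = 2.000000
ω = Δθ/dt = 2.000000/1.0 = 2.0000
R = Δx/(sin θ' − sin θ) = -0.8750
v = R·ω = -0.8750·2.0000 = -1.7500

v = -1.7500, ω = 2.0000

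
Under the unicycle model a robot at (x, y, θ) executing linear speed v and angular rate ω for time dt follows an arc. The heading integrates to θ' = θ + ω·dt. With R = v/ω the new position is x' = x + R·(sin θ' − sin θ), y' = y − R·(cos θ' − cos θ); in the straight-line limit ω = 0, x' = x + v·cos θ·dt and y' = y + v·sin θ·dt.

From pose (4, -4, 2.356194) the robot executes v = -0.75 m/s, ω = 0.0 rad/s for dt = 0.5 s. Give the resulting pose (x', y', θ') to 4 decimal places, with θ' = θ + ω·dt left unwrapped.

θ' = 2.3562 + 0.0·0.5 = 2.3562
ω = 0 → straight: x' = 4 + -0.75·cos(2.3562)·0.5 = 4.2652
y' = -4 + -0.75·sin(2.3562)·0.5 = -4.2652

(4.2652, -4.2652, 2.3562)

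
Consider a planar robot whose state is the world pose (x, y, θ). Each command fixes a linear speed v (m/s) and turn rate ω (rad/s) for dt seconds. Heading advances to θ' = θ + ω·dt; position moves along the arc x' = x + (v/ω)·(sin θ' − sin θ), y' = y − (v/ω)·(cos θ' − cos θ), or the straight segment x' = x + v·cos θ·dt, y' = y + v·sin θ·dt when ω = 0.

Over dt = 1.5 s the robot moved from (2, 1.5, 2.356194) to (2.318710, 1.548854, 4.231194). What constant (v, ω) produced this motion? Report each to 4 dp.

v = -0.2500, ω = 1.2500

Δθ = 4.231194 − 2.356194 = 1.875000
ω = Δθ/dt = 1.875000/1.5 = 1.2500
R = Δx/(sin θ' − sin θ) = -0.2000
v = R·ω = -0.2000·1.2500 = -0.2500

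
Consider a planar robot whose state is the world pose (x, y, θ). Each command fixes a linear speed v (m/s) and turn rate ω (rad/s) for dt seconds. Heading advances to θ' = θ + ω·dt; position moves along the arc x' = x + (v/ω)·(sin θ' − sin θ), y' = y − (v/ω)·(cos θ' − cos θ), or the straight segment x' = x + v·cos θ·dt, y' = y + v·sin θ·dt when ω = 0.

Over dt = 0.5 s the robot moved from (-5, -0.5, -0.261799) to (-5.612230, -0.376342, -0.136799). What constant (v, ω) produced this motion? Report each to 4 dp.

v = -1.2500, ω = 0.2500

Δθ = -0.136799 − -0.261799 = 0.125000
ω = Δθ/dt = 0.125000/0.5 = 0.2500
R = Δx/(sin θ' − sin θ) = -5.0000
v = R·ω = -5.0000·0.2500 = -1.2500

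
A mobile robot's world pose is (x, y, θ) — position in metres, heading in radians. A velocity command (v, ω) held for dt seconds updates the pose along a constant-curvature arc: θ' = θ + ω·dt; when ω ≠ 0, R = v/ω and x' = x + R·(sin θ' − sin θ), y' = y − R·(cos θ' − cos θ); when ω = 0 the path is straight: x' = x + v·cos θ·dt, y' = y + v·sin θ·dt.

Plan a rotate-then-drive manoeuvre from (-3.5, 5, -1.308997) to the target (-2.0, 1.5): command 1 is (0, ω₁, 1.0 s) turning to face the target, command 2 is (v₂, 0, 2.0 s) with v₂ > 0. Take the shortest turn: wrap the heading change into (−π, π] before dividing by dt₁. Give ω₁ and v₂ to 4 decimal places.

ω₁ = 0.1431, v₂ = 1.9039

heading to target = atan2(1.5−5, -2−-3.5) = -1.1659
Δθ = wrap(-1.1659 − -1.3090) = 0.1431; ω₁ = Δθ/dt₁ = 0.1431
distance = √((-2−-3.5)² + (1.5−5)²) = 3.8079; v₂ = distance/dt₂ = 1.9039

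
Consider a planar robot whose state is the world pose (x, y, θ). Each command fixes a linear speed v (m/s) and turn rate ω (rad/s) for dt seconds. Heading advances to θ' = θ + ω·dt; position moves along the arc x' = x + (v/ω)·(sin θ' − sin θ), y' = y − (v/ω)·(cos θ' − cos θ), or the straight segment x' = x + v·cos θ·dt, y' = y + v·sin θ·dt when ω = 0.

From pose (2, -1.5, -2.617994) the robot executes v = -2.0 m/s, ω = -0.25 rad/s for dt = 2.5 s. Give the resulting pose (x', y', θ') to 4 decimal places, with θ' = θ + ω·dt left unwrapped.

θ' = -2.6180 + -0.25·2.5 = -3.2430
R = v/ω = -2.0/-0.25 = 8.0000
x' = 2 + 8.0000·(sin -3.2430 − sin -2.6180) = 6.8098
y' = -1.5 − 8.0000·(cos -3.2430 − cos -2.6180) = -0.4693

(6.8098, -0.4693, -3.2430)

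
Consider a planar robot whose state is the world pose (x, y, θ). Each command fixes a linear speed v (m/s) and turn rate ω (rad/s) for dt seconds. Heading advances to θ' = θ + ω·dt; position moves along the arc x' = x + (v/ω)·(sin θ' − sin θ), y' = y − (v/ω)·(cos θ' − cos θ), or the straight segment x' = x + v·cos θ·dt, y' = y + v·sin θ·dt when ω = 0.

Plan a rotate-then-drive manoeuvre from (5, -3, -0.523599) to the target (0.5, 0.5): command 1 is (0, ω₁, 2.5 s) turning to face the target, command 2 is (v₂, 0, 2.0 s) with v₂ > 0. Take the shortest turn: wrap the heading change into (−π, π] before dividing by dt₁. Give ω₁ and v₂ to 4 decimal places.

ω₁ = 1.2017, v₂ = 2.8504

heading to target = atan2(0.5−-3, 0.5−5) = 2.4805
Δθ = wrap(2.4805 − -0.5236) = 3.0041; ω₁ = Δθ/dt₁ = 1.2017
distance = √((0.5−5)² + (0.5−-3)²) = 5.7009; v₂ = distance/dt₂ = 2.8504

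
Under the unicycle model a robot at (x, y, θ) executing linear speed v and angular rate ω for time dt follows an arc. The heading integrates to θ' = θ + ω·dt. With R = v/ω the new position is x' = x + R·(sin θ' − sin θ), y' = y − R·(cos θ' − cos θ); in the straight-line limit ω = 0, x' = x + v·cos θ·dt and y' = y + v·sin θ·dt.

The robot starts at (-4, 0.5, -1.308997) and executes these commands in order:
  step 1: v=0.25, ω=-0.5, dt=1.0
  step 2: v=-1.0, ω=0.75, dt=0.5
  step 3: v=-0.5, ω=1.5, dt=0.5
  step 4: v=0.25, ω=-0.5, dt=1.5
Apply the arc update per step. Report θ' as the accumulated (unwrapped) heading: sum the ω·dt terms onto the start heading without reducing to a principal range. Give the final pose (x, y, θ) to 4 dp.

step 1: θ'=-1.8090 (R=-0.5000) → pose (-3.9971, 0.2526, -1.8090)
step 2: θ'=-1.4340 (R=-1.3333) → pose (-3.9719, 0.7490, -1.4340)
step 3: θ'=-0.6840 (R=-0.3333) → pose (-4.0915, 0.9619, -0.6840)
step 4: θ'=-1.4340 (R=-0.5000) → pose (-3.9121, 0.6426, -1.4340)

(-3.9121, 0.6426, -1.4340)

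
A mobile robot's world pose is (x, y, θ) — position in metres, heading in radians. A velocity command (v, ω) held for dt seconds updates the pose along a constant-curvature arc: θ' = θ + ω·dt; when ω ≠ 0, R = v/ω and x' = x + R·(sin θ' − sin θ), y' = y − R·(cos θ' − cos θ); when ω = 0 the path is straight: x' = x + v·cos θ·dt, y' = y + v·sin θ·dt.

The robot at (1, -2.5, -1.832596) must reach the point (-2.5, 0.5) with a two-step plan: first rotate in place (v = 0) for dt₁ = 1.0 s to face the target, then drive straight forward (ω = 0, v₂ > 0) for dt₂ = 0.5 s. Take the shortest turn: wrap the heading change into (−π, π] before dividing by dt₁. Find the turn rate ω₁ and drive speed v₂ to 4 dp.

heading to target = atan2(0.5−-2.5, -2.5−1) = 2.4330
Δθ = wrap(2.4330 − -1.8326) = -2.0176; ω₁ = Δθ/dt₁ = -2.0176
distance = √((-2.5−1)² + (0.5−-2.5)²) = 4.6098; v₂ = distance/dt₂ = 9.2195

ω₁ = -2.0176, v₂ = 9.2195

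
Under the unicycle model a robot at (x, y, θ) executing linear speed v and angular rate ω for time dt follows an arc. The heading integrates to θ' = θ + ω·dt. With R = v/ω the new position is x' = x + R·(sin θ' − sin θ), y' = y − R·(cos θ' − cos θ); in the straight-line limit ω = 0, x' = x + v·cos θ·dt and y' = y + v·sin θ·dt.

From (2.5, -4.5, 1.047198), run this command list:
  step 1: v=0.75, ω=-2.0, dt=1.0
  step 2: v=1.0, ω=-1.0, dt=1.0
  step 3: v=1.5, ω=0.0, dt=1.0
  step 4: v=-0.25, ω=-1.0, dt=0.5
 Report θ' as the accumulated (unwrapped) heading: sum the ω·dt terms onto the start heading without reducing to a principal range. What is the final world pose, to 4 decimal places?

(2.7572, -6.7145, -2.4528)

step 1: θ'=-0.9528 (R=-0.3750) → pose (3.1304, -4.4702, -0.9528)
step 2: θ'=-1.9528 (R=-1.0000) → pose (3.2433, -5.4224, -1.9528)
step 3: θ'=-1.9528 (straight) → pose (2.6841, -6.8143, -1.9528)
step 4: θ'=-2.4528 (R=0.2500) → pose (2.7572, -6.7145, -2.4528)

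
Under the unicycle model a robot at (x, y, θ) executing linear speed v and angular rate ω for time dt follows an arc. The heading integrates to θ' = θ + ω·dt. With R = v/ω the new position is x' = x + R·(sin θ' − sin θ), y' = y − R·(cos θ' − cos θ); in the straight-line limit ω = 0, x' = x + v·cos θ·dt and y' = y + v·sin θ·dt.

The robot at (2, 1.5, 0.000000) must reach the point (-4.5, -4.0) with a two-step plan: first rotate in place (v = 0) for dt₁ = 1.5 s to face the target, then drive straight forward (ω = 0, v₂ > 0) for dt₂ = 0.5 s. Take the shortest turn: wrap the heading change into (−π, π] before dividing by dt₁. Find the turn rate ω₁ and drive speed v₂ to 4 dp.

heading to target = atan2(-4−1.5, -4.5−2) = -2.4393
Δθ = wrap(-2.4393 − 0.0000) = -2.4393; ω₁ = Δθ/dt₁ = -1.6262
distance = √((-4.5−2)² + (-4−1.5)²) = 8.5147; v₂ = distance/dt₂ = 17.0294

ω₁ = -1.6262, v₂ = 17.0294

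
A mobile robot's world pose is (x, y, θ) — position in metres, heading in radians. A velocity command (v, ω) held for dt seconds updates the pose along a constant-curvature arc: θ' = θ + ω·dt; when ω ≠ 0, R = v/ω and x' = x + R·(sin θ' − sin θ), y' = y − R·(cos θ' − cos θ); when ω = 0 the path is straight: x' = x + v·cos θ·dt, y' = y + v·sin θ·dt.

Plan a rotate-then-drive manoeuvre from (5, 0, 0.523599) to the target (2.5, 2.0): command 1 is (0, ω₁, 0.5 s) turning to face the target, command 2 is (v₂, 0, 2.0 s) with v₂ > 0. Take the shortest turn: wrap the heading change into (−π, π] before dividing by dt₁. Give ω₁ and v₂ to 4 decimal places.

ω₁ = 3.8865, v₂ = 1.6008

heading to target = atan2(2−0, 2.5−5) = 2.4669
Δθ = wrap(2.4669 − 0.5236) = 1.9433; ω₁ = Δθ/dt₁ = 3.8865
distance = √((2.5−5)² + (2−0)²) = 3.2016; v₂ = distance/dt₂ = 1.6008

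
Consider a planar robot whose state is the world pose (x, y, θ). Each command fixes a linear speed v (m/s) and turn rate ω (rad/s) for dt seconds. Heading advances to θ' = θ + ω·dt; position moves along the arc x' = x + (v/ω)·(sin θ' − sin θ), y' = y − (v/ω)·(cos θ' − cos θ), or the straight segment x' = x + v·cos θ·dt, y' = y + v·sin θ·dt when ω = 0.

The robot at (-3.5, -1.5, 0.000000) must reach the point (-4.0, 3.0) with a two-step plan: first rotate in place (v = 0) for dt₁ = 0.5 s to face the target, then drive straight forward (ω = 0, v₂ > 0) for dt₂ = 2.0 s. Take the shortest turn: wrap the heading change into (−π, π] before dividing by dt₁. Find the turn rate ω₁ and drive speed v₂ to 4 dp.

heading to target = atan2(3−-1.5, -4−-3.5) = 1.6815
Δθ = wrap(1.6815 − 0.0000) = 1.6815; ω₁ = Δθ/dt₁ = 3.3629
distance = √((-4−-3.5)² + (3−-1.5)²) = 4.5277; v₂ = distance/dt₂ = 2.2638

ω₁ = 3.3629, v₂ = 2.2638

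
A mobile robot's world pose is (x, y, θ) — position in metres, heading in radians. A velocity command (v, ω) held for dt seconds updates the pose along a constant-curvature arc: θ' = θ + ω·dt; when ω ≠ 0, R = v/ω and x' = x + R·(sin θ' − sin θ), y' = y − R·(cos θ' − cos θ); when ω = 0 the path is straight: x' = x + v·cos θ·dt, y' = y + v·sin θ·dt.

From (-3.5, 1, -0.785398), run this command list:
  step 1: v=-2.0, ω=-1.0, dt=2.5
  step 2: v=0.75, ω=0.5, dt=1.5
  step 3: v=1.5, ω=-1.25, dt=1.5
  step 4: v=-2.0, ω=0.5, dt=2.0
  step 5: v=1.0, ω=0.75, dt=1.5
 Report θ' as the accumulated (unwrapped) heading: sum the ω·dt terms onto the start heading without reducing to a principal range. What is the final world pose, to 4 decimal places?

(-3.3027, 1.6927, -2.2854)

step 1: θ'=-3.2854 (R=2.0000) → pose (-1.7992, 4.3936, -3.2854)
step 2: θ'=-2.5354 (R=1.5000) → pose (-2.8687, 4.1418, -2.5354)
step 3: θ'=-4.4104 (R=-1.2000) → pose (-4.6981, 4.7711, -4.4104)
step 4: θ'=-3.4104 (R=-4.0000) → pose (-1.9415, 2.1044, -3.4104)
step 5: θ'=-2.2854 (R=1.3333) → pose (-3.3027, 1.6927, -2.2854)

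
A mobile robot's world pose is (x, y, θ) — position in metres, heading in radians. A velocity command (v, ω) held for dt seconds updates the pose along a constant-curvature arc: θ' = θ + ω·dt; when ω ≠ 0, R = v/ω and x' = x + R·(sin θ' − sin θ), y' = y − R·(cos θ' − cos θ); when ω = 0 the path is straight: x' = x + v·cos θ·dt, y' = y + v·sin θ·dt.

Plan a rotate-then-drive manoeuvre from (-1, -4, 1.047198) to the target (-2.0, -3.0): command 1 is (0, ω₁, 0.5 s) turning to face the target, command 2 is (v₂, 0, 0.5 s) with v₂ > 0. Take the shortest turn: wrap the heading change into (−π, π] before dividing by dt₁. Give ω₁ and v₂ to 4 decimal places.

ω₁ = 2.6180, v₂ = 2.8284

heading to target = atan2(-3−-4, -2−-1) = 2.3562
Δθ = wrap(2.3562 − 1.0472) = 1.3090; ω₁ = Δθ/dt₁ = 2.6180
distance = √((-2−-1)² + (-3−-4)²) = 1.4142; v₂ = distance/dt₂ = 2.8284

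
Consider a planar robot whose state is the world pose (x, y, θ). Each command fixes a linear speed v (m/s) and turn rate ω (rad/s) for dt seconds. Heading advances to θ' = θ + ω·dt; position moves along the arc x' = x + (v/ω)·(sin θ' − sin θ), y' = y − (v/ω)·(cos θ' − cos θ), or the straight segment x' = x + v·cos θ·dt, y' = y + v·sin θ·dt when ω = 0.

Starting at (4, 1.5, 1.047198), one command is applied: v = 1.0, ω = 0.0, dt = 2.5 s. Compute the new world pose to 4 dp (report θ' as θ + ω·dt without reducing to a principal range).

(5.2500, 3.6651, 1.0472)

θ' = 1.0472 + 0.0·2.5 = 1.0472
ω = 0 → straight: x' = 4 + 1.0·cos(1.0472)·2.5 = 5.2500
y' = 1.5 + 1.0·sin(1.0472)·2.5 = 3.6651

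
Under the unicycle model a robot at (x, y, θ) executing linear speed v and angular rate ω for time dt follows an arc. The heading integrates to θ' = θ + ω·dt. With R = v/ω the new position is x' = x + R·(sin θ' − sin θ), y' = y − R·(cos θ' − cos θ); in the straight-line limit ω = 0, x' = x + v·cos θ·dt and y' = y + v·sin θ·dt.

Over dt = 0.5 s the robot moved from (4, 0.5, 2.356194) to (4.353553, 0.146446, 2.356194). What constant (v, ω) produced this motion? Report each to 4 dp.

v = -1.0000, ω = 0.0000

Δθ = 2.356194 − 2.356194 = 0.000000
ω = Δθ/dt = 0.000000/0.5 = 0.0000
ω = 0 → v = (Δx·cos θ + Δy·sin θ)/dt = -1.0000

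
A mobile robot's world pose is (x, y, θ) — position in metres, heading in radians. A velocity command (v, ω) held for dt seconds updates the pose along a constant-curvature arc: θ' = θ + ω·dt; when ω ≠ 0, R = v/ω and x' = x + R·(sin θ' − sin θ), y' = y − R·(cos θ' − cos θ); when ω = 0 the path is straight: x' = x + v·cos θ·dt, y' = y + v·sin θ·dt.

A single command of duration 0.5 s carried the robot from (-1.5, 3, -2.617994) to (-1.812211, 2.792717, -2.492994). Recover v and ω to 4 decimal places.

Δθ = -2.492994 − -2.617994 = 0.125000
ω = Δθ/dt = 0.125000/0.5 = 0.2500
R = Δx/(sin θ' − sin θ) = 3.0000
v = R·ω = 3.0000·0.2500 = 0.7500

v = 0.7500, ω = 0.2500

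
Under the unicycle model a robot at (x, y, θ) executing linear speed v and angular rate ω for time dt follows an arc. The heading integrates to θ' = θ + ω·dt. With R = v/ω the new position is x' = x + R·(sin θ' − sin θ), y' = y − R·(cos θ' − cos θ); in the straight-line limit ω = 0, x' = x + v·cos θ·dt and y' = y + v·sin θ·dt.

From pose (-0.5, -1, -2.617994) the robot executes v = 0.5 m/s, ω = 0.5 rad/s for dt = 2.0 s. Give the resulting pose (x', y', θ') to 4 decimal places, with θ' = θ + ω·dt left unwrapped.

(-0.9989, -1.8188, -1.6180)

θ' = -2.6180 + 0.5·2.0 = -1.6180
R = v/ω = 0.5/0.5 = 1.0000
x' = -0.5 + 1.0000·(sin -1.6180 − sin -2.6180) = -0.9989
y' = -1 − 1.0000·(cos -1.6180 − cos -2.6180) = -1.8188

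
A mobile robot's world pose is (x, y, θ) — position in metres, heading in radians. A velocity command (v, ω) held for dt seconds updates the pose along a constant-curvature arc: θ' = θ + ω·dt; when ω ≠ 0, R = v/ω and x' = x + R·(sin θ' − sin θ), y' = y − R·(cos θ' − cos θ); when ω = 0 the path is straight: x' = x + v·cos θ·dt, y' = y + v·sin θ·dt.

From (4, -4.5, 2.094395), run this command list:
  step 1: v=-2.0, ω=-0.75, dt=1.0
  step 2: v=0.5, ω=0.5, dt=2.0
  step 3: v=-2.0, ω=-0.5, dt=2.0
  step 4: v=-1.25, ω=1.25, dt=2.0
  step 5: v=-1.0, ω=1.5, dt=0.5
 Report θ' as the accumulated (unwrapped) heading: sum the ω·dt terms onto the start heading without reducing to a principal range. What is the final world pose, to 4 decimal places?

step 1: θ'=1.3444 (R=2.6667) → pose (4.2892, -6.4319, 1.3444)
step 2: θ'=2.3444 (R=1.0000) → pose (4.0301, -5.5087, 2.3444)
step 3: θ'=1.3444 (R=4.0000) → pose (5.0665, -9.2015, 1.3444)
step 4: θ'=3.8444 (R=-1.0000) → pose (6.6873, -10.1890, 3.8444)
step 5: θ'=4.5944 (R=-0.6667) → pose (6.9184, -9.7588, 4.5944)

(6.9184, -9.7588, 4.5944)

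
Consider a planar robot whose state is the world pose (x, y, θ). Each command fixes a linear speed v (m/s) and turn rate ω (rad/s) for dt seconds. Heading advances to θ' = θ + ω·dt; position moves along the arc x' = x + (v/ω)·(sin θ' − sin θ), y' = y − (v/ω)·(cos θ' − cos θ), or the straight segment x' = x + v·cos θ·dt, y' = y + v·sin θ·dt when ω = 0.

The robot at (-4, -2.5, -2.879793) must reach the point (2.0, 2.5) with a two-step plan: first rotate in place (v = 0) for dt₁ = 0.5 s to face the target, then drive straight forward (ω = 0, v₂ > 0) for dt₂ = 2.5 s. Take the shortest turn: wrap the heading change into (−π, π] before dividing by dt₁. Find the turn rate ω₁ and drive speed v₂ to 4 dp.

ω₁ = -5.4173, v₂ = 3.1241

heading to target = atan2(2.5−-2.5, 2−-4) = 0.6947
Δθ = wrap(0.6947 − -2.8798) = -2.7087; ω₁ = Δθ/dt₁ = -5.4173
distance = √((2−-4)² + (2.5−-2.5)²) = 7.8102; v₂ = distance/dt₂ = 3.1241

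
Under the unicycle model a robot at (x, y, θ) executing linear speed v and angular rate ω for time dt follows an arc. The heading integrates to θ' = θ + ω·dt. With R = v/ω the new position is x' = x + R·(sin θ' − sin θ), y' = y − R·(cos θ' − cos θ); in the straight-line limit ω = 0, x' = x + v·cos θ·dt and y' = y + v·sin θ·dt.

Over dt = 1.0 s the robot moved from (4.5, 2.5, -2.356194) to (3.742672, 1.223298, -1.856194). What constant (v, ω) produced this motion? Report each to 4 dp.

v = 1.5000, ω = 0.5000

Δθ = -1.856194 − -2.356194 = 0.500000
ω = Δθ/dt = 0.500000/1.0 = 0.5000
R = −Δy/(cos θ' − cos θ) = 3.0000
v = R·ω = 3.0000·0.5000 = 1.5000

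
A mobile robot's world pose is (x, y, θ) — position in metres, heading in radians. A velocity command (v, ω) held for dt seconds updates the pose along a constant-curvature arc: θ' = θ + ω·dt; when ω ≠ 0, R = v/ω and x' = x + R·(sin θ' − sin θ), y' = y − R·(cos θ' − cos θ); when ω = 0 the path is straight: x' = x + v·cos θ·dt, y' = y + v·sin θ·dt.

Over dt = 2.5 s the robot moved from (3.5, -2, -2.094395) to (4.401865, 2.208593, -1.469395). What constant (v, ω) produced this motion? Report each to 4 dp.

v = -1.7500, ω = 0.2500

Δθ = -1.469395 − -2.094395 = 0.625000
ω = Δθ/dt = 0.625000/2.5 = 0.2500
R = −Δy/(cos θ' − cos θ) = -7.0000
v = R·ω = -7.0000·0.2500 = -1.7500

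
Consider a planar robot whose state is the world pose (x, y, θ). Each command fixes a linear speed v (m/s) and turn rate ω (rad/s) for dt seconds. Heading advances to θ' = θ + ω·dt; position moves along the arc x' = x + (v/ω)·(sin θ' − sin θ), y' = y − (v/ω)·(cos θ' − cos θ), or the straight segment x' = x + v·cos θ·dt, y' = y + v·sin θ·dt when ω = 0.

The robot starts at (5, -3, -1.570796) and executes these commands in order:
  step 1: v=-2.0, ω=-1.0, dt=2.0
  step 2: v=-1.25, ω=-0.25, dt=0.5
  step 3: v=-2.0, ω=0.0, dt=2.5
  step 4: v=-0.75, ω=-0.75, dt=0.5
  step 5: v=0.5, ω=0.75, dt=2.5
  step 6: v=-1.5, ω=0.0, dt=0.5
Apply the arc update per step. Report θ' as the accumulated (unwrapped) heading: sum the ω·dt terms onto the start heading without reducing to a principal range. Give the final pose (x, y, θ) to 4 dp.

step 1: θ'=-3.5708 (R=2.0000) → pose (7.8323, -1.1814, -3.5708)
step 2: θ'=-3.6958 (R=5.0000) → pose (8.3829, -1.4763, -3.6958)
step 3: θ'=-3.6958 (straight) → pose (12.6345, -4.1076, -3.6958)
step 4: θ'=-4.0708 (R=1.0000) → pose (12.9094, -4.3595, -4.0708)
step 5: θ'=-2.1958 (R=0.6667) → pose (11.8346, -4.3684, -2.1958)
step 6: θ'=-2.1958 (straight) → pose (12.2735, -3.7602, -2.1958)

(12.2735, -3.7602, -2.1958)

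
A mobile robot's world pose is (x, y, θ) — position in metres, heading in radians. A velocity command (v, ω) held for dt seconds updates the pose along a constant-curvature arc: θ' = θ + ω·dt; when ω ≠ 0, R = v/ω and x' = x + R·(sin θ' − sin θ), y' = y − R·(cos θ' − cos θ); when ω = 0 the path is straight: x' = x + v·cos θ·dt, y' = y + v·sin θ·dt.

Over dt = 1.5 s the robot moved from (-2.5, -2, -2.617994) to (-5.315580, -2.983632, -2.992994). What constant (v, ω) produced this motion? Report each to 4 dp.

Δθ = -2.992994 − -2.617994 = -0.375000
ω = Δθ/dt = -0.375000/1.5 = -0.2500
R = Δx/(sin θ' − sin θ) = -8.0000
v = R·ω = -8.0000·-0.2500 = 2.0000

v = 2.0000, ω = -0.2500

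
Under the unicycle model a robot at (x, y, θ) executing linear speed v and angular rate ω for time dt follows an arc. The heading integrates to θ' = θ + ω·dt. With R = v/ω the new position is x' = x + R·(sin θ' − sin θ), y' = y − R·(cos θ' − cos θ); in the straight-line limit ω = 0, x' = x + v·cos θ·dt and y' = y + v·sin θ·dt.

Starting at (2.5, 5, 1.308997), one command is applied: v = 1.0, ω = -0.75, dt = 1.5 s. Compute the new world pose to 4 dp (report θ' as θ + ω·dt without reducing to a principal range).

θ' = 1.3090 + -0.75·1.5 = 0.1840
R = v/ω = 1.0/-0.75 = -1.3333
x' = 2.5 + -1.3333·(sin 0.1840 − sin 1.3090) = 3.5440
y' = 5 − -1.3333·(cos 0.1840 − cos 1.3090) = 5.9657

(3.5440, 5.9657, 0.1840)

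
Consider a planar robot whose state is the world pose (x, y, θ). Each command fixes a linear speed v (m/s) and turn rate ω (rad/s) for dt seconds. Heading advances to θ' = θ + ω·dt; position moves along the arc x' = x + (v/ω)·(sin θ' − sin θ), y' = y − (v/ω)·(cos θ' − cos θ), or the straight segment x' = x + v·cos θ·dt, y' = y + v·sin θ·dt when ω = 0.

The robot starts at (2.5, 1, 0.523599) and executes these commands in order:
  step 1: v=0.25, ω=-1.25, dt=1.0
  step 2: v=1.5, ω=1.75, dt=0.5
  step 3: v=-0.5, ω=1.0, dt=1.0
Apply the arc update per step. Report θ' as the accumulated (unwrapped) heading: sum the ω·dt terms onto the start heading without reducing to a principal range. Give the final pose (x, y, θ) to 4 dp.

step 1: θ'=-0.7264 (R=-0.2000) → pose (2.7328, 0.9763, -0.7264)
step 2: θ'=0.1486 (R=0.8571) → pose (3.4290, 0.7694, 0.1486)
step 3: θ'=1.1486 (R=-0.5000) → pose (3.0470, 0.4798, 1.1486)

(3.0470, 0.4798, 1.1486)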